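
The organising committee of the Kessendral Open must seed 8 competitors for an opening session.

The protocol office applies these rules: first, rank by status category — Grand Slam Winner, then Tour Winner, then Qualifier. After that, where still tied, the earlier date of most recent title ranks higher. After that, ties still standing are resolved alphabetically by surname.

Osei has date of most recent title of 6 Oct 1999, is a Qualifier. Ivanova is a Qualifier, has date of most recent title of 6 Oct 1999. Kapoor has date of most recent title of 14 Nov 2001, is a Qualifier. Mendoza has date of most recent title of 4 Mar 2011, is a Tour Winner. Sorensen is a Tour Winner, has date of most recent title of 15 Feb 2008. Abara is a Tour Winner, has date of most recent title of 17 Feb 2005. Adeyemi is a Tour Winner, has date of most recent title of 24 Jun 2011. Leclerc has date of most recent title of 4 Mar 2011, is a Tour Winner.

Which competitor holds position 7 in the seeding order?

Osei

By status category: Abara, Sorensen, Leclerc, Mendoza and Adeyemi (Tour Winner); then Ivanova, Osei and Kapoor (Qualifier).
Among Abara, Sorensen, Leclerc, Mendoza and Adeyemi, by date of most recent title (earlier first): Abara (17 Feb 2005) before Sorensen (15 Feb 2008) before Leclerc and Mendoza (4 Mar 2011) before Adeyemi (24 Jun 2011).
Among Leclerc and Mendoza, alphabetically by surname: Leclerc before Mendoza.
Among Ivanova, Osei and Kapoor, by date of most recent title (earlier first): Ivanova and Osei (6 Oct 1999) before Kapoor (14 Nov 2001).
Among Ivanova and Osei, alphabetically by surname: Ivanova before Osei.
Order: Abara, Sorensen, Leclerc, Mendoza, Adeyemi, Ivanova, Osei, Kapoor.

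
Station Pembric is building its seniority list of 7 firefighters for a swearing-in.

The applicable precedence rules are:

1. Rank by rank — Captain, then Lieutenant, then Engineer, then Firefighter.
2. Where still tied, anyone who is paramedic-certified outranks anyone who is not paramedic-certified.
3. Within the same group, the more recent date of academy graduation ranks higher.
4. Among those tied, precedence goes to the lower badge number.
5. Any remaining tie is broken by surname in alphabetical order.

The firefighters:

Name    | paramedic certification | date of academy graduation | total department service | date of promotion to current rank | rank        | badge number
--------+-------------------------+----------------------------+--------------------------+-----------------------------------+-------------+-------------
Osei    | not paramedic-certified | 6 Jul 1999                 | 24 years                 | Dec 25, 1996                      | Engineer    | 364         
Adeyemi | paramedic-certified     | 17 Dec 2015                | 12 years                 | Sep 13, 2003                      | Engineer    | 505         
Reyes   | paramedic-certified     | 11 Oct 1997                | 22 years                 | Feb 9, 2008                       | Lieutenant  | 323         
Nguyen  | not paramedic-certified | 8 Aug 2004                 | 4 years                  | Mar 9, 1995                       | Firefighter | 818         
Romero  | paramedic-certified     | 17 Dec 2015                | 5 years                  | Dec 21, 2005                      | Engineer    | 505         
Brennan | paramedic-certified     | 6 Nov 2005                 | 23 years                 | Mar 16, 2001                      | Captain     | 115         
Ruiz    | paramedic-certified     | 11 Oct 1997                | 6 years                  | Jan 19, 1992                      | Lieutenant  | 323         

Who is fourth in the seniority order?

By rank: Brennan (Captain); then Reyes and Ruiz (Lieutenant); then Adeyemi, Romero and Osei (Engineer); then Nguyen (Firefighter).
Reyes and Ruiz are each paramedic-certified, so the next rule applies.
Reyes and Ruiz both have date of academy graduation 11 Oct 1997, so the next rule applies.
Reyes and Ruiz both have badge number 323, so the next rule applies.
Among Reyes and Ruiz, alphabetically by surname: Reyes before Ruiz.
Among Adeyemi, Romero and Osei, paramedic-certified before not paramedic-certified: Adeyemi and Romero (paramedic-certified) before Osei (not paramedic-certified).
Adeyemi and Romero both have date of academy graduation 17 Dec 2015, so the next rule applies.
Adeyemi and Romero both have badge number 505, so the next rule applies.
Among Adeyemi and Romero, alphabetically by surname: Adeyemi before Romero.
Order: Brennan, Reyes, Ruiz, Adeyemi, Romero, Osei, Nguyen.

Adeyemi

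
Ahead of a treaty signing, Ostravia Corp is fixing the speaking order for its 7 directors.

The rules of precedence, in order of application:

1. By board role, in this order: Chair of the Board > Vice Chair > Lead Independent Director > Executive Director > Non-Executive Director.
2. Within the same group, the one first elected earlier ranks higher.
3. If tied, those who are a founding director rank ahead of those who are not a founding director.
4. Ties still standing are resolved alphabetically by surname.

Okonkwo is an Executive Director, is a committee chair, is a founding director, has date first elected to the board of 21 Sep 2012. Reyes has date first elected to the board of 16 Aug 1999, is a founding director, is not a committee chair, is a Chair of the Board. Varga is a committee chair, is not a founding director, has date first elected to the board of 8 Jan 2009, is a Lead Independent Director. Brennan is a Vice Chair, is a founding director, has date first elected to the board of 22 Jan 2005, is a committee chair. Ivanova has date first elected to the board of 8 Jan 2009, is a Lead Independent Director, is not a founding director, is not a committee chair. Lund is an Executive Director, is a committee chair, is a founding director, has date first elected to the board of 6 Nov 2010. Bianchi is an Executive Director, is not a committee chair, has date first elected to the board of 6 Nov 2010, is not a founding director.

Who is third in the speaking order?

Ivanova

By board role: Reyes (Chair of the Board); then Brennan (Vice Chair); then Ivanova and Varga (Lead Independent Director); then Lund, Bianchi and Okonkwo (Executive Director).
Ivanova and Varga both have date first elected to the board 8 Jan 2009, so the next rule applies.
Ivanova and Varga are each not a founding director, so the next rule applies.
Among Ivanova and Varga, alphabetically by surname: Ivanova before Varga.
Among Lund, Bianchi and Okonkwo, by date first elected to the board (earlier first): Lund and Bianchi (6 Nov 2010) before Okonkwo (21 Sep 2012).
Among Lund and Bianchi, a founding director before not a founding director: Lund (a founding director) before Bianchi (not a founding director).
Order: Reyes, Brennan, Ivanova, Varga, Lund, Bianchi, Okonkwo.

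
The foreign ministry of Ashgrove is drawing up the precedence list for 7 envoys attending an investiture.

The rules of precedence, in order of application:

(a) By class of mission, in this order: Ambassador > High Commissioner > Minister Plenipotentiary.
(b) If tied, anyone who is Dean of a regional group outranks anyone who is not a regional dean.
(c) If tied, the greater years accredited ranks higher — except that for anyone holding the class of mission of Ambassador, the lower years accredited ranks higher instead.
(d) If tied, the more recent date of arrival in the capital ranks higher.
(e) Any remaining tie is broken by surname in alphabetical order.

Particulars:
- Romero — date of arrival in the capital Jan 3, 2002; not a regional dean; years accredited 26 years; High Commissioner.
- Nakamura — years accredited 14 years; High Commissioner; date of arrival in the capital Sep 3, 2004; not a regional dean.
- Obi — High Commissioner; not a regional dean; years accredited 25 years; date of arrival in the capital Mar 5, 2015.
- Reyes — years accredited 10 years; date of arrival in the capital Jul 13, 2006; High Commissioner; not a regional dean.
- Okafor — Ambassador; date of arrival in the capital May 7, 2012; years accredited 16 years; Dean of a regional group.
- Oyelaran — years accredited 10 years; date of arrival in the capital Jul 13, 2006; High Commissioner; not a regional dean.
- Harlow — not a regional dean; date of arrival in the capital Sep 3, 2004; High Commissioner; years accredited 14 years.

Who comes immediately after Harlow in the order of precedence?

Nakamura

By class of mission: Okafor (Ambassador); then Romero, Obi, Harlow, Nakamura, Oyelaran and Reyes (High Commissioner).
Romero, Obi, Harlow, Nakamura, Oyelaran and Reyes are each not a regional dean, so the next rule applies.
Among Romero, Obi, Harlow, Nakamura, Oyelaran and Reyes, by years accredited (higher first): Romero (26 years) before Obi (25 years) before Harlow and Nakamura (14 years) before Oyelaran and Reyes (10 years).
Harlow and Nakamura both have date of arrival in the capital Sep 3, 2004, so the next rule applies.
Among Harlow and Nakamura, alphabetically by surname: Harlow before Nakamura.
Oyelaran and Reyes both have date of arrival in the capital Jul 13, 2006, so the next rule applies.
Among Oyelaran and Reyes, alphabetically by surname: Oyelaran before Reyes.
Order: Okafor, Romero, Obi, Harlow, Nakamura, Oyelaran, Reyes.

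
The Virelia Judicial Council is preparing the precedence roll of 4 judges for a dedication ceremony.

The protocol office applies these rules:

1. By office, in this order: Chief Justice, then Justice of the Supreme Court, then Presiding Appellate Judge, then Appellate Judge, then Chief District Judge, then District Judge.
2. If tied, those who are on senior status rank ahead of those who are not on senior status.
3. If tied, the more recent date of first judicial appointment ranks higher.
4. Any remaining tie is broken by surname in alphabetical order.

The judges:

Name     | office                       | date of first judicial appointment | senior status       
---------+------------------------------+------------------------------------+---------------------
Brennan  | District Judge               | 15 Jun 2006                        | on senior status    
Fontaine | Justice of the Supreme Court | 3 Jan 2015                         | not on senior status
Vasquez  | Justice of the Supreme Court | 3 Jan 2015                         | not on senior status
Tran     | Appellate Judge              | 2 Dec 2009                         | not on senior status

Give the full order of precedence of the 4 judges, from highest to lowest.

Fontaine, Vasquez, Tran, Brennan

By office: Fontaine and Vasquez (Justice of the Supreme Court); then Tran (Appellate Judge); then Brennan (District Judge).
Fontaine and Vasquez are each not on senior status, so the next rule applies.
Fontaine and Vasquez both have date of first judicial appointment 3 Jan 2015, so the next rule applies.
Among Fontaine and Vasquez, alphabetically by surname: Fontaine before Vasquez.
Full order: Fontaine, Vasquez, Tran, Brennan.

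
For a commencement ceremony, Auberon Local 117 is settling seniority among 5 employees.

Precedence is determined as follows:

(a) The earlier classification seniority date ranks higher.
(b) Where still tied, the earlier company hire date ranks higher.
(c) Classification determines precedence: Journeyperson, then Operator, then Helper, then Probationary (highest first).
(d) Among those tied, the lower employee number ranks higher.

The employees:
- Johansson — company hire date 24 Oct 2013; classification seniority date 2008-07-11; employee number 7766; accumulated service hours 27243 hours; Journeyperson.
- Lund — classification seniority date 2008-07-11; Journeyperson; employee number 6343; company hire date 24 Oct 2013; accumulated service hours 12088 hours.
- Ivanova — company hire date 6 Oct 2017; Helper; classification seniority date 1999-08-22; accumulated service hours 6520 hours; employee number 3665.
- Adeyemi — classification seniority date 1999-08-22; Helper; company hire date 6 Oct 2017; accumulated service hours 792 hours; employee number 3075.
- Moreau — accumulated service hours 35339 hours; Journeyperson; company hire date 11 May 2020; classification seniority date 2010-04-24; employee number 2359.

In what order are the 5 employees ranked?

Adeyemi, Ivanova, Lund, Johansson, Moreau

By classification seniority date (earlier first): Adeyemi and Ivanova (both 1999-08-22); then Lund and Johansson (both 2008-07-11); then Moreau (2010-04-24).
Adeyemi and Ivanova both have company hire date 6 Oct 2017, so the next rule applies.
Adeyemi and Ivanova are each Helper, so the next rule applies.
Among Adeyemi and Ivanova, by employee number (lower first): Adeyemi (3075) before Ivanova (3665).
Lund and Johansson both have company hire date 24 Oct 2013, so the next rule applies.
Lund and Johansson are each Journeyperson, so the next rule applies.
Among Lund and Johansson, by employee number (lower first): Lund (6343) before Johansson (7766).
Full order: Adeyemi, Ivanova, Lund, Johansson, Moreau.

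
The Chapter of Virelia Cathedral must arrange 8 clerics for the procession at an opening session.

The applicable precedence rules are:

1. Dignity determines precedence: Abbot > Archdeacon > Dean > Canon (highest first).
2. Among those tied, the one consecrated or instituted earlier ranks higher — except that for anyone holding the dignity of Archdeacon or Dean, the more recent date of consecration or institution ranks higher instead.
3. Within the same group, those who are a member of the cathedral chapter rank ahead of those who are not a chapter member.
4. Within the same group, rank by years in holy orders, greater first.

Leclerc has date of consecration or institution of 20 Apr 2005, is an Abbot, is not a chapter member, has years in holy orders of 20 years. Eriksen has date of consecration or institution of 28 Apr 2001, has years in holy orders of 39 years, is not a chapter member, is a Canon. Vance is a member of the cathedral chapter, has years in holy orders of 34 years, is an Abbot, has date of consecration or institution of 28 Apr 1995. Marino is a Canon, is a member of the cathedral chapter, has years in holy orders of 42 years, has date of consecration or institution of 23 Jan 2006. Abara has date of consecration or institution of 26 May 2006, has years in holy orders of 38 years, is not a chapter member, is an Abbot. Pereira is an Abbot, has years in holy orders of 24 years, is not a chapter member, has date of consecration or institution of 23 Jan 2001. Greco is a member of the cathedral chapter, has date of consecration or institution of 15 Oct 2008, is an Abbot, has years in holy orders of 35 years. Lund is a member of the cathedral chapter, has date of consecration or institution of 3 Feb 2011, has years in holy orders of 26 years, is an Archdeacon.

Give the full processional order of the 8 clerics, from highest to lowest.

Vance, Pereira, Leclerc, Abara, Greco, Lund, Eriksen, Marino

By dignity: Vance, Pereira, Leclerc, Abara and Greco (Abbot); then Lund (Archdeacon); then Eriksen and Marino (Canon).
Among Vance, Pereira, Leclerc, Abara and Greco, by date of consecration or institution (earlier first): Vance (28 Apr 1995) before Pereira (23 Jan 2001) before Leclerc (20 Apr 2005) before Abara (26 May 2006) before Greco (15 Oct 2008).
Among Eriksen and Marino, by date of consecration or institution (earlier first): Eriksen (28 Apr 2001) before Marino (23 Jan 2006).
Full order: Vance, Pereira, Leclerc, Abara, Greco, Lund, Eriksen, Marino.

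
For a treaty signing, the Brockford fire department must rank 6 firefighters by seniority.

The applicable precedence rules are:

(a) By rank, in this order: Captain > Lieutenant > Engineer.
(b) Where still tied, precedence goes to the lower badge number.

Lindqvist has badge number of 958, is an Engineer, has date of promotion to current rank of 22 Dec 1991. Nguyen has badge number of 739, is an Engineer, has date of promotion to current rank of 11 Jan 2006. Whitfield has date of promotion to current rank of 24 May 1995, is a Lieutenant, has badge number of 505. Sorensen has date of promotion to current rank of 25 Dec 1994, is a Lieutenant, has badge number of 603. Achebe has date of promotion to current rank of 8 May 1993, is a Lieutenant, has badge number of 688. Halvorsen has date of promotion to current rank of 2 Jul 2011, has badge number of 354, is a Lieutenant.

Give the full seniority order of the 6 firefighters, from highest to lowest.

By rank: Halvorsen, Whitfield, Sorensen and Achebe (Lieutenant); then Nguyen and Lindqvist (Engineer).
Among Halvorsen, Whitfield, Sorensen and Achebe, by badge number (lower first): Halvorsen (354) before Whitfield (505) before Sorensen (603) before Achebe (688).
Among Nguyen and Lindqvist, by badge number (lower first): Nguyen (739) before Lindqvist (958).
Full order: Halvorsen, Whitfield, Sorensen, Achebe, Nguyen, Lindqvist.

Halvorsen, Whitfield, Sorensen, Achebe, Nguyen, Lindqvist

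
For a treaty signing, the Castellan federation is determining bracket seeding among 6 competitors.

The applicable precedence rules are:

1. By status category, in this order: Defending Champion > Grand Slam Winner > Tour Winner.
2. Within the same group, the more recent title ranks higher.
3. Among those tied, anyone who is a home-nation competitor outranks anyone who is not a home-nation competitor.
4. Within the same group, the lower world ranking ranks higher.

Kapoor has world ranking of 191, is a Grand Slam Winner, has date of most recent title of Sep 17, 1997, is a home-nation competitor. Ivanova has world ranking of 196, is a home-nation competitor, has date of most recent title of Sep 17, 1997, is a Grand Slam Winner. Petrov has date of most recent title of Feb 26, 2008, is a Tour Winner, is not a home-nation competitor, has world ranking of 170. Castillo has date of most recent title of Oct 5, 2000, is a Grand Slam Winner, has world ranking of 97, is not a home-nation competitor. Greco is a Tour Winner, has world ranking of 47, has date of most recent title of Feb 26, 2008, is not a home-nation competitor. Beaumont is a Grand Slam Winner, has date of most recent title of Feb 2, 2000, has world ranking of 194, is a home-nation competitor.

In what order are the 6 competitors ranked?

By status category: Castillo, Beaumont, Kapoor and Ivanova (Grand Slam Winner); then Greco and Petrov (Tour Winner).
Among Castillo, Beaumont, Kapoor and Ivanova, by date of most recent title (later first): Castillo (Oct 5, 2000) before Beaumont (Feb 2, 2000) before Kapoor and Ivanova (Sep 17, 1997).
Kapoor and Ivanova are each a home-nation competitor, so the next rule applies.
Among Kapoor and Ivanova, by world ranking (lower first): Kapoor (191) before Ivanova (196).
Greco and Petrov both have date of most recent title Feb 26, 2008, so the next rule applies.
Greco and Petrov are each not a home-nation competitor, so the next rule applies.
Among Greco and Petrov, by world ranking (lower first): Greco (47) before Petrov (170).
Full order: Castillo, Beaumont, Kapoor, Ivanova, Greco, Petrov.

Castillo, Beaumont, Kapoor, Ivanova, Greco, Petrov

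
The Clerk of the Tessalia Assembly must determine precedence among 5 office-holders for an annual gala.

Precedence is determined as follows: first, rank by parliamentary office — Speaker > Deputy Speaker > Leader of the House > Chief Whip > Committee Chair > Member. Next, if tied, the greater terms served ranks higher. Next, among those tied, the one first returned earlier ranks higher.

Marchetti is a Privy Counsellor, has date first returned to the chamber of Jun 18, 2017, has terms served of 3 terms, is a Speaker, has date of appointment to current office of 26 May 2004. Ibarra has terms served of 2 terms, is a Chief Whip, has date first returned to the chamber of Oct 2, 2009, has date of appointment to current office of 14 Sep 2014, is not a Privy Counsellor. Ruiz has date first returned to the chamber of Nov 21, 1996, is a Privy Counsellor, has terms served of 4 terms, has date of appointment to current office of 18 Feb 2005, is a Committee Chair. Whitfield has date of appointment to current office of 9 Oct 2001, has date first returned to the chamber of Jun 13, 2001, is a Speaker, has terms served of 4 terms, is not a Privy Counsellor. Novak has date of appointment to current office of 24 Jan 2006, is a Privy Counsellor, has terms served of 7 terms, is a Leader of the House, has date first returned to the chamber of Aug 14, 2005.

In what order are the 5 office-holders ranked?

By parliamentary office: Whitfield and Marchetti (Speaker); then Novak (Leader of the House); then Ibarra (Chief Whip); then Ruiz (Committee Chair).
Among Whitfield and Marchetti, by terms served (higher first): Whitfield (4 terms) before Marchetti (3 terms).
Full order: Whitfield, Marchetti, Novak, Ibarra, Ruiz.

Whitfield, Marchetti, Novak, Ibarra, Ruiz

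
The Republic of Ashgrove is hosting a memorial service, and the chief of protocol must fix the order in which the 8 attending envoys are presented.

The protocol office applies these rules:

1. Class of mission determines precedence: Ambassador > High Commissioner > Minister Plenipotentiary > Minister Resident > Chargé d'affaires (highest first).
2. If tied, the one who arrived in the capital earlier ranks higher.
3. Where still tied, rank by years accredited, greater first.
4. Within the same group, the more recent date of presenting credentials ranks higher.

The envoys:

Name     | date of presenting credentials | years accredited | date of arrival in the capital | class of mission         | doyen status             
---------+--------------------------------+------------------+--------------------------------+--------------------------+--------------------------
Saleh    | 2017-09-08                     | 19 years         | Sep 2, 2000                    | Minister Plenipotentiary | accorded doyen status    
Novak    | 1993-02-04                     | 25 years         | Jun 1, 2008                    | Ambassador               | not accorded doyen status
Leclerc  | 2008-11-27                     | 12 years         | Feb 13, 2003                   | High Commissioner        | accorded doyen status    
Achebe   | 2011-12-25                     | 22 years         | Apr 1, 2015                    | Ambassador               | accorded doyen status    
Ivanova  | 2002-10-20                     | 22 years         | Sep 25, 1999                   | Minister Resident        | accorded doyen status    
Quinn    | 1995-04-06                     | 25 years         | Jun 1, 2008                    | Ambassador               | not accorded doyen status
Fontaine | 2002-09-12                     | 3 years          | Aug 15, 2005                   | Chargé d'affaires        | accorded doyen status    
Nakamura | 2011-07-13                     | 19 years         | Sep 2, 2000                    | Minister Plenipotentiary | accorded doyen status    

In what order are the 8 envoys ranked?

Quinn, Novak, Achebe, Leclerc, Saleh, Nakamura, Ivanova, Fontaine

By class of mission: Quinn, Novak and Achebe (Ambassador); then Leclerc (High Commissioner); then Saleh and Nakamura (Minister Plenipotentiary); then Ivanova (Minister Resident); then Fontaine (Chargé d'affaires).
Among Quinn, Novak and Achebe, by date of arrival in the capital (earlier first): Quinn and Novak (Jun 1, 2008) before Achebe (Apr 1, 2015).
Quinn and Novak both have years accredited 25 years, so the next rule applies.
Among Quinn and Novak, by date of presenting credentials (later first): Quinn (1995-04-06) before Novak (1993-02-04).
Saleh and Nakamura both have date of arrival in the capital Sep 2, 2000, so the next rule applies.
Saleh and Nakamura both have years accredited 19 years, so the next rule applies.
Among Saleh and Nakamura, by date of presenting credentials (later first): Saleh (2017-09-08) before Nakamura (2011-07-13).
Full order: Quinn, Novak, Achebe, Leclerc, Saleh, Nakamura, Ivanova, Fontaine.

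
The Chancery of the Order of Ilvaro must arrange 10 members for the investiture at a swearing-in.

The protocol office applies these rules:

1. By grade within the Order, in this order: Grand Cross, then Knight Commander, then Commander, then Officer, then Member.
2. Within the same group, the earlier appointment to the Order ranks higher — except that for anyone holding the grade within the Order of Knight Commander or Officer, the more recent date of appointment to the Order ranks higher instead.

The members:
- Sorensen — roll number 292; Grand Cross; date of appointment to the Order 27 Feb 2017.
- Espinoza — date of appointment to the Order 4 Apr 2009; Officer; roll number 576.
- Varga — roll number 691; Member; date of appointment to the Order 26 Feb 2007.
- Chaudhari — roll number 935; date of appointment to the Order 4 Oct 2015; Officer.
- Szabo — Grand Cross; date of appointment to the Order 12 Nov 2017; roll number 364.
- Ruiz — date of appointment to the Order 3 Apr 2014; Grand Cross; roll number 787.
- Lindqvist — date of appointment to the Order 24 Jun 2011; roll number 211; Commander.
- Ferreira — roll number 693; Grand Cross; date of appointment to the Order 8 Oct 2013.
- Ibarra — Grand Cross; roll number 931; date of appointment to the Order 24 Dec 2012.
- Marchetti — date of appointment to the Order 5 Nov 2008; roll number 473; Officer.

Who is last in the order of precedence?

Varga

By grade within the Order: Ibarra, Ferreira, Ruiz, Sorensen and Szabo (Grand Cross); then Lindqvist (Commander); then Chaudhari, Espinoza and Marchetti (Officer); then Varga (Member).
Among Ibarra, Ferreira, Ruiz, Sorensen and Szabo, by date of appointment to the Order (earlier first): Ibarra (24 Dec 2012) before Ferreira (8 Oct 2013) before Ruiz (3 Apr 2014) before Sorensen (27 Feb 2017) before Szabo (12 Nov 2017).
Among Chaudhari, Espinoza and Marchetti, by date of appointment to the Order (later first) (reversed rule for this group): Chaudhari (4 Oct 2015) before Espinoza (4 Apr 2009) before Marchetti (5 Nov 2008).
Order: Ibarra, Ferreira, Ruiz, Sorensen, Szabo, Lindqvist, Chaudhari, Espinoza, Marchetti, Varga.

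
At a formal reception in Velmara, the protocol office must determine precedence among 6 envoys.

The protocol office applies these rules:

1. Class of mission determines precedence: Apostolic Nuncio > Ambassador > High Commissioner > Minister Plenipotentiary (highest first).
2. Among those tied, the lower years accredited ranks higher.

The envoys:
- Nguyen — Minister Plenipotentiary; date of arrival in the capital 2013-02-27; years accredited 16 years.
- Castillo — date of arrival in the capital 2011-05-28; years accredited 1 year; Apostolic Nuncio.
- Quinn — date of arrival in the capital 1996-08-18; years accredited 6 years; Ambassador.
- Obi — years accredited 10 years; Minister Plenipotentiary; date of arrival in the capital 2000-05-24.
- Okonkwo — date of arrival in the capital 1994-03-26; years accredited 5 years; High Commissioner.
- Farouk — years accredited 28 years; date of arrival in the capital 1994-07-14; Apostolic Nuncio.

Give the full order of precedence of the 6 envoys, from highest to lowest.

Castillo, Farouk, Quinn, Okonkwo, Obi, Nguyen

By class of mission: Castillo and Farouk (Apostolic Nuncio); then Quinn (Ambassador); then Okonkwo (High Commissioner); then Obi and Nguyen (Minister Plenipotentiary).
Among Castillo and Farouk, by years accredited (lower first): Castillo (1 year) before Farouk (28 years).
Among Obi and Nguyen, by years accredited (lower first): Obi (10 years) before Nguyen (16 years).
Full order: Castillo, Farouk, Quinn, Okonkwo, Obi, Nguyen.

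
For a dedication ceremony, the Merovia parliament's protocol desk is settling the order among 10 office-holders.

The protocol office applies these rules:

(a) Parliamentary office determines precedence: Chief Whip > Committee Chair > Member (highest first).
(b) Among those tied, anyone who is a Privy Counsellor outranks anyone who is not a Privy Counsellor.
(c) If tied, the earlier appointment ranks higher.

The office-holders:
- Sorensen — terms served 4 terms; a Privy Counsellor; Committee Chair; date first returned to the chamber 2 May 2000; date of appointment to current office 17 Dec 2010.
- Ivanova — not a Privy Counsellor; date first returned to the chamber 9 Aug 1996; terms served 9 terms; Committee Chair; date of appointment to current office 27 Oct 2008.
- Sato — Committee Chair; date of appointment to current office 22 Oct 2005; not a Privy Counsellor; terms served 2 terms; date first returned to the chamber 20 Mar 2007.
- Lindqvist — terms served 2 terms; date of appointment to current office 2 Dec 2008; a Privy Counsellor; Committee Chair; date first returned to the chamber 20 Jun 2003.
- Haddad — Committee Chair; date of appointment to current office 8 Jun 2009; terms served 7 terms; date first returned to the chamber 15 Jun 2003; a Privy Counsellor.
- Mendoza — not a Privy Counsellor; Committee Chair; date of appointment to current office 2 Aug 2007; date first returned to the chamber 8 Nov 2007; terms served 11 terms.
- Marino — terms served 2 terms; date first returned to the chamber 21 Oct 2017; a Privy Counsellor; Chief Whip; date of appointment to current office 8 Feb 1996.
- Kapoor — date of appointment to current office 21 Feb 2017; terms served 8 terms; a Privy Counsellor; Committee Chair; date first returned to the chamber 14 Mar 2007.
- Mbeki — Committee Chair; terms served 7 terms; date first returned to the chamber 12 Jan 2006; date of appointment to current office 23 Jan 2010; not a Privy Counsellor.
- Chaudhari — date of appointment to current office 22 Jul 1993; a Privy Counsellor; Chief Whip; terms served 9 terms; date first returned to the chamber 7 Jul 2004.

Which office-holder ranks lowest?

Mbeki

By parliamentary office: Chaudhari and Marino (Chief Whip); then Lindqvist, Haddad, Sorensen, Kapoor, Sato, Mendoza, Ivanova and Mbeki (Committee Chair).
Chaudhari and Marino are each a Privy Counsellor, so the next rule applies.
Among Chaudhari and Marino, by date of appointment to current office (earlier first): Chaudhari (22 Jul 1993) before Marino (8 Feb 1996).
Among Lindqvist, Haddad, Sorensen, Kapoor, Sato, Mendoza, Ivanova and Mbeki, a Privy Counsellor before not a Privy Counsellor: Lindqvist, Haddad, Sorensen and Kapoor (a Privy Counsellor) before Sato, Mendoza, Ivanova and Mbeki (not a Privy Counsellor).
Among Lindqvist, Haddad, Sorensen and Kapoor, by date of appointment to current office (earlier first): Lindqvist (2 Dec 2008) before Haddad (8 Jun 2009) before Sorensen (17 Dec 2010) before Kapoor (21 Feb 2017).
Among Sato, Mendoza, Ivanova and Mbeki, by date of appointment to current office (earlier first): Sato (22 Oct 2005) before Mendoza (2 Aug 2007) before Ivanova (27 Oct 2008) before Mbeki (23 Jan 2010).
Order: Chaudhari, Marino, Lindqvist, Haddad, Sorensen, Kapoor, Sato, Mendoza, Ivanova, Mbeki.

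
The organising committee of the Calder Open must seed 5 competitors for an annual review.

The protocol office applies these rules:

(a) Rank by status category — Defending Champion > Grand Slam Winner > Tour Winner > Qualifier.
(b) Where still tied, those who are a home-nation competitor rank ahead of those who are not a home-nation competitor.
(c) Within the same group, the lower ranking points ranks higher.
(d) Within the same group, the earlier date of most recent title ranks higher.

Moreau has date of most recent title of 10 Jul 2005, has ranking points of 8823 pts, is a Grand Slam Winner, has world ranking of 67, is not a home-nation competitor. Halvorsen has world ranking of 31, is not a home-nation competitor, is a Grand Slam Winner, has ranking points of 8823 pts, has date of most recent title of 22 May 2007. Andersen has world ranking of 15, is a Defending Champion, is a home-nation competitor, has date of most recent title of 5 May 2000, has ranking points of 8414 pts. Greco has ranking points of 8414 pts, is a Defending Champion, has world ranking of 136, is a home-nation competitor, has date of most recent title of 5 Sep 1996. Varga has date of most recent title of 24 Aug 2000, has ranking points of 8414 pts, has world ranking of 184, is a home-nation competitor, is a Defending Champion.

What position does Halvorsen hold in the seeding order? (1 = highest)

By status category: Greco, Andersen and Varga (Defending Champion); then Moreau and Halvorsen (Grand Slam Winner).
Greco, Andersen and Varga are each a home-nation competitor, so the next rule applies.
Greco, Andersen and Varga all have ranking points 8414 pts, so the next rule applies.
Among Greco, Andersen and Varga, by date of most recent title (earlier first): Greco (5 Sep 1996) before Andersen (5 May 2000) before Varga (24 Aug 2000).
Moreau and Halvorsen are each not a home-nation competitor, so the next rule applies.
Moreau and Halvorsen both have ranking points 8823 pts, so the next rule applies.
Among Moreau and Halvorsen, by date of most recent title (earlier first): Moreau (10 Jul 2005) before Halvorsen (22 May 2007).
Order: Greco, Andersen, Varga, Moreau, Halvorsen. So position 5.

5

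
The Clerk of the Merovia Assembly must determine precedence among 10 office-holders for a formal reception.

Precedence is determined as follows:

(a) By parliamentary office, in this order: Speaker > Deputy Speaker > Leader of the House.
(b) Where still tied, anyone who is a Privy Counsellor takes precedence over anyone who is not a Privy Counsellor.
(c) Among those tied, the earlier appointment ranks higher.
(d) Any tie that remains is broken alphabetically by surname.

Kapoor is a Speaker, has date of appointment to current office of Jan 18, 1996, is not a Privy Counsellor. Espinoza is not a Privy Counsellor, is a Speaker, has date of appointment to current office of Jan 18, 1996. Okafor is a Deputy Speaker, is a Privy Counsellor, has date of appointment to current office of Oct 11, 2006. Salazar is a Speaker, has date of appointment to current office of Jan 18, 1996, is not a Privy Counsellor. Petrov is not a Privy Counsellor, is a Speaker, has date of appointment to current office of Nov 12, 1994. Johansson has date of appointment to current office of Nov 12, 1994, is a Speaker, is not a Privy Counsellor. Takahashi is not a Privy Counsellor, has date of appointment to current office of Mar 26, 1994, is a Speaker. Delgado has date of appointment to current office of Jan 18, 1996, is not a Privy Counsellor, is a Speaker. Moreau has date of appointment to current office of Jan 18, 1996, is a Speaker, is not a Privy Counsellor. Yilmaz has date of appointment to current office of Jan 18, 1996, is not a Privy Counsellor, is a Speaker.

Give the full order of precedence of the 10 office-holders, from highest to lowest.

By parliamentary office: Takahashi, Johansson, Petrov, Delgado, Espinoza, Kapoor, Moreau, Salazar and Yilmaz (Speaker); then Okafor (Deputy Speaker).
Takahashi, Johansson, Petrov, Delgado, Espinoza, Kapoor, Moreau, Salazar and Yilmaz are each not a Privy Counsellor, so the next rule applies.
Among Takahashi, Johansson, Petrov, Delgado, Espinoza, Kapoor, Moreau, Salazar and Yilmaz, by date of appointment to current office (earlier first): Takahashi (Mar 26, 1994) before Johansson and Petrov (Nov 12, 1994) before Delgado, Espinoza, Kapoor, Moreau, Salazar and Yilmaz (Jan 18, 1996).
Among Johansson and Petrov, alphabetically by surname: Johansson before Petrov.
Among Delgado, Espinoza, Kapoor, Moreau, Salazar and Yilmaz, alphabetically by surname: Delgado before Espinoza before Kapoor before Moreau before Salazar before Yilmaz.
Full order: Takahashi, Johansson, Petrov, Delgado, Espinoza, Kapoor, Moreau, Salazar, Yilmaz, Okafor.

Takahashi, Johansson, Petrov, Delgado, Espinoza, Kapoor, Moreau, Salazar, Yilmaz, Okafor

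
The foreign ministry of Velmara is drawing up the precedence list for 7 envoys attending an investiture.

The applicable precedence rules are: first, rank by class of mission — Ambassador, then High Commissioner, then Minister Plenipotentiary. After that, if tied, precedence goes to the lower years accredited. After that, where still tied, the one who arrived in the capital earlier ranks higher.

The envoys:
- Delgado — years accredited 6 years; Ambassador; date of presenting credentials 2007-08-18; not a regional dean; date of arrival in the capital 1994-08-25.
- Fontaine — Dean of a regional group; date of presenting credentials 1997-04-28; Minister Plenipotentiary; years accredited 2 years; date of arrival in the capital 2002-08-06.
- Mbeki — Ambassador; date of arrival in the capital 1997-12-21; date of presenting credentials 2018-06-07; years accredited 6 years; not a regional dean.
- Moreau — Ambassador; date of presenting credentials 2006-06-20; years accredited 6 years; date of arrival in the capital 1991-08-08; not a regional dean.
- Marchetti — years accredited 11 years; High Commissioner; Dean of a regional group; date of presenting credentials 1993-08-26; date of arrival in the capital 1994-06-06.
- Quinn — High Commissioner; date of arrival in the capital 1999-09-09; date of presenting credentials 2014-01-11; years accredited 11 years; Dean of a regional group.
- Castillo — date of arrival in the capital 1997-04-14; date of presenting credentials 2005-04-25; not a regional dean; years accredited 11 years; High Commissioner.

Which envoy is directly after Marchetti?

By class of mission: Moreau, Delgado and Mbeki (Ambassador); then Marchetti, Castillo and Quinn (High Commissioner); then Fontaine (Minister Plenipotentiary).
Moreau, Delgado and Mbeki all have years accredited 6 years, so the next rule applies.
Among Moreau, Delgado and Mbeki, by date of arrival in the capital (earlier first): Moreau (1991-08-08) before Delgado (1994-08-25) before Mbeki (1997-12-21).
Marchetti, Castillo and Quinn all have years accredited 11 years, so the next rule applies.
Among Marchetti, Castillo and Quinn, by date of arrival in the capital (earlier first): Marchetti (1994-06-06) before Castillo (1997-04-14) before Quinn (1999-09-09).
Order: Moreau, Delgado, Mbeki, Marchetti, Castillo, Quinn, Fontaine.

Castillo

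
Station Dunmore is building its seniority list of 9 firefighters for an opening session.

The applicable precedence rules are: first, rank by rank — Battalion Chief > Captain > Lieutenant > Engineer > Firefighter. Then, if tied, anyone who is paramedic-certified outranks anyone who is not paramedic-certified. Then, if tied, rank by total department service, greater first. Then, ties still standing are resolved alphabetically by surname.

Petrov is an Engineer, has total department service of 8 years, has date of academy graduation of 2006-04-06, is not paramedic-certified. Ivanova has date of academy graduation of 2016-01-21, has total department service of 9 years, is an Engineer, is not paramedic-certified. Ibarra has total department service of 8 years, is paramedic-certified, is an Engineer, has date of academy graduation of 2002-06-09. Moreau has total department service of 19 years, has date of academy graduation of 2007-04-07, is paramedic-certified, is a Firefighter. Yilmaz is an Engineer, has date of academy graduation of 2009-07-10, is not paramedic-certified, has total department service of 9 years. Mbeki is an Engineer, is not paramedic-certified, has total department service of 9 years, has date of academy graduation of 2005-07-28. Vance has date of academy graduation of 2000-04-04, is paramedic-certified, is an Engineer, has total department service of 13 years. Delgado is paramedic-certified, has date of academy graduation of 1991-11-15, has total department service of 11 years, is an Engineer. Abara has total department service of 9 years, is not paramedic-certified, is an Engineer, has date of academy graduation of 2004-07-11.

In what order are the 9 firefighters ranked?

Vance, Delgado, Ibarra, Abara, Ivanova, Mbeki, Yilmaz, Petrov, Moreau

By rank: Vance, Delgado, Ibarra, Abara, Ivanova, Mbeki, Yilmaz and Petrov (Engineer); then Moreau (Firefighter).
Among Vance, Delgado, Ibarra, Abara, Ivanova, Mbeki, Yilmaz and Petrov, paramedic-certified before not paramedic-certified: Vance, Delgado and Ibarra (paramedic-certified) before Abara, Ivanova, Mbeki, Yilmaz and Petrov (not paramedic-certified).
Among Vance, Delgado and Ibarra, by total department service (higher first): Vance (13 years) before Delgado (11 years) before Ibarra (8 years).
Among Abara, Ivanova, Mbeki, Yilmaz and Petrov, by total department service (higher first): Abara, Ivanova, Mbeki and Yilmaz (9 years) before Petrov (8 years).
Among Abara, Ivanova, Mbeki and Yilmaz, alphabetically by surname: Abara before Ivanova before Mbeki before Yilmaz.
Full order: Vance, Delgado, Ibarra, Abara, Ivanova, Mbeki, Yilmaz, Petrov, Moreau.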